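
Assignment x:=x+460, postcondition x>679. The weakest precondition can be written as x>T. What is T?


Formula: wp(x:=E, P) = P[E/x] (substitute E for x in postcondition)
Step 1: Postcondition: x>679
Step 2: Substitute x+460 for x: x+460>679
Step 3: Solve for x: x > 679-460 = 219

219


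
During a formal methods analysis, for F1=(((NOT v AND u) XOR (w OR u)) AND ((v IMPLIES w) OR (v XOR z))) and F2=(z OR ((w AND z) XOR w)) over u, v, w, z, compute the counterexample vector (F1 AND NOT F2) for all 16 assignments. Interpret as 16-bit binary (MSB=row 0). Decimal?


F1 = (((NOT v AND u) XOR (w OR u)) AND ((v IMPLIES w) OR (v XOR z)))
F2 = (z OR ((w AND z) XOR w))
Counterexample to F1=>F2 is where F1=1 and F2=0.
Evaluate each row (bits = u,v,w,z, MSB first):
  row 0 [0000]: F1=0 F2=0 -> F1&~F2 -> 0
  row 1 [0001]: F1=0 F2=1 -> F1&~F2 -> 0
  row 2 [0010]: F1=1 F2=1 -> F1&~F2 -> 0
  row 3 [0011]: F1=1 F2=1 -> F1&~F2 -> 0
  row 4 [0100]: F1=0 F2=0 -> F1&~F2 -> 0
  row 5 [0101]: F1=0 F2=1 -> F1&~F2 -> 0
  row 6 [0110]: F1=1 F2=1 -> F1&~F2 -> 0
  row 7 [0111]: F1=1 F2=1 -> F1&~F2 -> 0
  row 8 [1000]: F1=0 F2=0 -> F1&~F2 -> 0
  row 9 [1001]: F1=0 F2=1 -> F1&~F2 -> 0
  row 10 [1010]: F1=0 F2=1 -> F1&~F2 -> 0
  row 11 [1011]: F1=0 F2=1 -> F1&~F2 -> 0
  row 12 [1100]: F1=1 F2=0 -> F1&~F2 -> 1
  row 13 [1101]: F1=0 F2=1 -> F1&~F2 -> 0
  row 14 [1110]: F1=1 F2=1 -> F1&~F2 -> 0
  row 15 [1111]: F1=1 F2=1 -> F1&~F2 -> 0
Full result column, 4 rows per line (u,v fixed per line; w,z runs 00..11 left to right):
  rows 0-3 [u,v=00]: 0000  = hex 0
  rows 4-7 [u,v=01]: 0000  = hex 0
  rows 8-11 [u,v=10]: 0000  = hex 0
  rows 12-15 [u,v=11]: 1000  = hex 8
Counterexample vector (row 0 .. row 15) = 0000000000001000
Output column grouped in 4s = 0000 0000 0000 1000 = 0x0008
Convert to decimal digit by digit (value = value*16 + digit):
  0 -> 0
  0*16 + 0 = 0
  0*16 + 0 = 0
  0*16 + 8 = 8
Decimal = 8

8


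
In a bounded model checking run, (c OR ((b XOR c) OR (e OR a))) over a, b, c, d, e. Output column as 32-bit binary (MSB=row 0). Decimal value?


Formula: (c OR ((b XOR c) OR (e OR a))) over a, b, c, d, e (32 rows)
Evaluate each row (bits = a,b,c,d,e, MSB first):
  row 0 [00000]: (0 OR ((0 XOR 0) OR (0 OR 0))) -> 0
  row 1 [00001]: (0 OR ((0 XOR 0) OR (1 OR 0))) -> 1
  row 2 [00010]: (0 OR ((0 XOR 0) OR (0 OR 0))) -> 0
  row 3 [00011]: (0 OR ((0 XOR 0) OR (1 OR 0))) -> 1
  row 4 [00100]: (1 OR ((0 XOR 1) OR (0 OR 0))) -> 1
  row 5 [00101]: (1 OR ((0 XOR 1) OR (1 OR 0))) -> 1
  row 6 [00110]: (1 OR ((0 XOR 1) OR (0 OR 0))) -> 1
  row 7 [00111]: (1 OR ((0 XOR 1) OR (1 OR 0))) -> 1
  row 8 [01000]: (0 OR ((1 XOR 0) OR (0 OR 0))) -> 1
  row 9 [01001]: (0 OR ((1 XOR 0) OR (1 OR 0))) -> 1
  row 10 [01010]: (0 OR ((1 XOR 0) OR (0 OR 0))) -> 1
  row 11 [01011]: (0 OR ((1 XOR 0) OR (1 OR 0))) -> 1
  row 12 [01100]: (1 OR ((1 XOR 1) OR (0 OR 0))) -> 1
  row 13 [01101]: (1 OR ((1 XOR 1) OR (1 OR 0))) -> 1
  row 14 [01110]: (1 OR ((1 XOR 1) OR (0 OR 0))) -> 1
  row 15 [01111]: (1 OR ((1 XOR 1) OR (1 OR 0))) -> 1
  row 16 [10000]: (0 OR ((0 XOR 0) OR (0 OR 1))) -> 1
  row 17 [10001]: (0 OR ((0 XOR 0) OR (1 OR 1))) -> 1
  row 18 [10010]: (0 OR ((0 XOR 0) OR (0 OR 1))) -> 1
  row 19 [10011]: (0 OR ((0 XOR 0) OR (1 OR 1))) -> 1
  row 20 [10100]: (1 OR ((0 XOR 1) OR (0 OR 1))) -> 1
  row 21 [10101]: (1 OR ((0 XOR 1) OR (1 OR 1))) -> 1
  row 22 [10110]: (1 OR ((0 XOR 1) OR (0 OR 1))) -> 1
  row 23 [10111]: (1 OR ((0 XOR 1) OR (1 OR 1))) -> 1
  row 24 [11000]: (0 OR ((1 XOR 0) OR (0 OR 1))) -> 1
  row 25 [11001]: (0 OR ((1 XOR 0) OR (1 OR 1))) -> 1
  row 26 [11010]: (0 OR ((1 XOR 0) OR (0 OR 1))) -> 1
  row 27 [11011]: (0 OR ((1 XOR 0) OR (1 OR 1))) -> 1
  row 28 [11100]: (1 OR ((1 XOR 1) OR (0 OR 1))) -> 1
  row 29 [11101]: (1 OR ((1 XOR 1) OR (1 OR 1))) -> 1
  row 30 [11110]: (1 OR ((1 XOR 1) OR (0 OR 1))) -> 1
  row 31 [11111]: (1 OR ((1 XOR 1) OR (1 OR 1))) -> 1
Full result column, 4 rows per line (a,b,c fixed per line; d,e runs 00..11 left to right):
  rows 0-3 [a,b,c=000]: 0101  = hex 5
  rows 4-7 [a,b,c=001]: 1111  = hex F
  rows 8-11 [a,b,c=010]: 1111  = hex F
  rows 12-15 [a,b,c=011]: 1111  = hex F
  rows 16-19 [a,b,c=100]: 1111  = hex F
  rows 20-23 [a,b,c=101]: 1111  = hex F
  rows 24-27 [a,b,c=110]: 1111  = hex F
  rows 28-31 [a,b,c=111]: 1111  = hex F
Output column (row 0 .. row 31) = 01011111111111111111111111111111
Output column grouped in 4s = 0101 1111 1111 1111 1111 1111 1111 1111 = 0x5FFFFFFF
Convert to decimal digit by digit (value = value*16 + digit):
  5 -> 5
  5*16 + 15 (F) = 95
  95*16 + 15 (F) = 1535
  1535*16 + 15 (F) = 24575
  24575*16 + 15 (F) = 393215
  393215*16 + 15 (F) = 6291455
  6291455*16 + 15 (F) = 100663295
  100663295*16 + 15 (F) = 1610612735
Decimal = 1610612735

1610612735


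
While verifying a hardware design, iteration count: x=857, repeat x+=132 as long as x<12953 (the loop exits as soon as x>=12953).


Step 1: x goes from 857 toward 12953 by 132; the body runs while x<12953, so iterations = ceil((bound-start)/step)
Step 2: Distance=12096
Step 3: ceil(12096/132)=92

92


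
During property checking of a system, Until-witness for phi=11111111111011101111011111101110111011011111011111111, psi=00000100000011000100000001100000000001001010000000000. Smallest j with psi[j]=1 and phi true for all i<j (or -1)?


(phi U psi) at 0: need smallest j with psi[j]=1 and phi[i]=1 for all i in [0,j).
Scan from step 0:
  step 0: phi=1, psi=0 -> continue
  step 1: phi=1, psi=0 -> continue
  step 2: phi=1, psi=0 -> continue
  step 3: phi=1, psi=0 -> continue
  step 5: psi=1 and phi held for [0,5) -> witness found
Witness step = 5

5


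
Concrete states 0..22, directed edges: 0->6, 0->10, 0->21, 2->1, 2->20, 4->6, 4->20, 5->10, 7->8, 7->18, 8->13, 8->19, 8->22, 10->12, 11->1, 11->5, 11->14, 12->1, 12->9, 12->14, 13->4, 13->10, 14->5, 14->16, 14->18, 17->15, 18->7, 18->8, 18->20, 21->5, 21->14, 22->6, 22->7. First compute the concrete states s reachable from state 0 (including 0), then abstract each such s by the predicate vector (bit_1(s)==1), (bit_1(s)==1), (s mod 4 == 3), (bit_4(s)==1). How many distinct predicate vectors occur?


BFS from 0:
Concrete reachable: {0, 1, 4, 5, 6, 7, 8, 9, 10, 12, 13, 14, 16, 18, 19, 20, 21, 22}
Abstract via predicates (bit_1(s)==1), (bit_1(s)==1), (s mod 4 == 3), (bit_4(s)==1):
  (0,0,0,0) <- {0, 1, 4, 5, 8, 9, 12, 13}
  (0,0,0,1) <- {16, 20, 21}
  (1,1,0,0) <- {6, 10, 14}
  (1,1,0,1) <- {18, 22}
  (1,1,1,0) <- {7}
  (1,1,1,1) <- {19}
Distinct abstract states = 6

6


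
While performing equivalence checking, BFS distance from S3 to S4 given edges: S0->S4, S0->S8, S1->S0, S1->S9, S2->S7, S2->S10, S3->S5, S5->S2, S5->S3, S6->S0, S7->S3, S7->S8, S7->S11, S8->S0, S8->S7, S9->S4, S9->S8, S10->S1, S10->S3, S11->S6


BFS layer-by-layer from S3:
  dist 0: {S3}
  dist 1: {S5}
  dist 2: {S2}
  dist 3: {S7, S10}
  dist 4: {S1, S8, S11}
  dist 5: {S0, S6, S9}
  dist 6: {S4}
  -> S4 reached at distance 6
Shortest path length = 6

6


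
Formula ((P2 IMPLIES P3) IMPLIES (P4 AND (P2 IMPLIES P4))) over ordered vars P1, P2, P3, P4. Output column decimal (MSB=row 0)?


Formula: ((P2 IMPLIES P3) IMPLIES (P4 AND (P2 IMPLIES P4))) over P1, P2, P3, P4 (16 rows)
Evaluate each row (bits = P1,P2,P3,P4, MSB first):
  row 0 [0000]: ((0 IMPLIES 0) IMPLIES (0 AND (0 IMPLIES 0))) -> 0
  row 1 [0001]: ((0 IMPLIES 0) IMPLIES (1 AND (0 IMPLIES 1))) -> 1
  row 2 [0010]: ((0 IMPLIES 1) IMPLIES (0 AND (0 IMPLIES 0))) -> 0
  row 3 [0011]: ((0 IMPLIES 1) IMPLIES (1 AND (0 IMPLIES 1))) -> 1
  row 4 [0100]: ((1 IMPLIES 0) IMPLIES (0 AND (1 IMPLIES 0))) -> 1
  row 5 [0101]: ((1 IMPLIES 0) IMPLIES (1 AND (1 IMPLIES 1))) -> 1
  row 6 [0110]: ((1 IMPLIES 1) IMPLIES (0 AND (1 IMPLIES 0))) -> 0
  row 7 [0111]: ((1 IMPLIES 1) IMPLIES (1 AND (1 IMPLIES 1))) -> 1
  row 8 [1000]: ((0 IMPLIES 0) IMPLIES (0 AND (0 IMPLIES 0))) -> 0
  row 9 [1001]: ((0 IMPLIES 0) IMPLIES (1 AND (0 IMPLIES 1))) -> 1
  row 10 [1010]: ((0 IMPLIES 1) IMPLIES (0 AND (0 IMPLIES 0))) -> 0
  row 11 [1011]: ((0 IMPLIES 1) IMPLIES (1 AND (0 IMPLIES 1))) -> 1
  row 12 [1100]: ((1 IMPLIES 0) IMPLIES (0 AND (1 IMPLIES 0))) -> 1
  row 13 [1101]: ((1 IMPLIES 0) IMPLIES (1 AND (1 IMPLIES 1))) -> 1
  row 14 [1110]: ((1 IMPLIES 1) IMPLIES (0 AND (1 IMPLIES 0))) -> 0
  row 15 [1111]: ((1 IMPLIES 1) IMPLIES (1 AND (1 IMPLIES 1))) -> 1
Full result column, 4 rows per line (P1,P2 fixed per line; P3,P4 runs 00..11 left to right):
  rows 0-3 [P1,P2=00]: 0101  = hex 5
  rows 4-7 [P1,P2=01]: 1101  = hex D
  rows 8-11 [P1,P2=10]: 0101  = hex 5
  rows 12-15 [P1,P2=11]: 1101  = hex D
Output column (row 0 .. row 15) = 0101110101011101
Output column grouped in 4s = 0101 1101 0101 1101 = 0x5D5D
Convert to decimal digit by digit (value = value*16 + digit):
  5 -> 5
  5*16 + 13 (D) = 93
  93*16 + 5 = 1493
  1493*16 + 13 (D) = 23901
Decimal = 23901

23901


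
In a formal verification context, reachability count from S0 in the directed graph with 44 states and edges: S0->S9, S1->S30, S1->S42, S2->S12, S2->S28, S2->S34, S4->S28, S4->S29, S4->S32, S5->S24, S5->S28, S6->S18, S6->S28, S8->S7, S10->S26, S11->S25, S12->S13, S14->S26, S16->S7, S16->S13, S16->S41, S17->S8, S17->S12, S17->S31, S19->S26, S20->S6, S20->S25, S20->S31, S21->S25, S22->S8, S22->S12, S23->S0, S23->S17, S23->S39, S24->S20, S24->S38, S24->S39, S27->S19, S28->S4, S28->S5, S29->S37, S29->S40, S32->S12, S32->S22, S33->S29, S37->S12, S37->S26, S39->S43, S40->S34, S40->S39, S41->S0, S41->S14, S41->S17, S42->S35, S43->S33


BFS from S0:
  layer 0: {S0}
  layer 1: {S9}
Reachable set: {S0, S9}
Count = 2

2


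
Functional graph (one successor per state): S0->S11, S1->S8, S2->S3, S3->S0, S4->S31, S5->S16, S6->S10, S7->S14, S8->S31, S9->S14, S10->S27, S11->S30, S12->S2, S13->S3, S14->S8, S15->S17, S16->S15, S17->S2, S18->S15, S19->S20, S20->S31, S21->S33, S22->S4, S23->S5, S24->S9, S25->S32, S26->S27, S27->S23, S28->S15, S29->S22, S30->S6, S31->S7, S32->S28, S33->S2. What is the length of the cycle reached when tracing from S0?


Trace from S0 until a state repeats:
  S0 -> S11 -> S30 -> S6 -> S10 -> S27 -> S23 -> S5 -> S16 -> S15 -> S17 -> S2 -> S3 -> S0
S0 first seen at step 0, revisited at step 13.
Cycle length = 13 - 0 = 13

13


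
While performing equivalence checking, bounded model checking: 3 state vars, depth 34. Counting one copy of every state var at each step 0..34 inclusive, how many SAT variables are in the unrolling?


BMC unrolls to depth k, creating one copy of each state var for steps 0..k.
Step count = 34 + 1 = 35 (steps 0 through 34)
Vars per step = 3
Total = 3 * 35 = 105

105


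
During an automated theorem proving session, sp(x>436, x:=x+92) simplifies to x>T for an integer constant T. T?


Formula: sp(P, x:=E) = exists old_x. (x = E[old_x/x]) AND P[old_x/x] (old_x is the value of x before the assignment; eliminate old_x by solving x = E[old_x/x] for old_x)
Step 1: Precondition P: x>436, i.e. old_x > 436
Step 2: Assignment gives x = old_x + 92, so old_x = x - 92
Step 3: Substitute into P: x - 92 > 436
Step 4: Simplify: x > 436+92 = 528

528


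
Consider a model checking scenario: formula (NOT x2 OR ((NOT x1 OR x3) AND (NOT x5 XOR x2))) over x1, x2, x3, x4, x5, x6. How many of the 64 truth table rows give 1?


Formula: (NOT x2 OR ((NOT x1 OR x3) AND (NOT x5 XOR x2))) over 6 vars (64 rows)
Evaluate each row (x1, x2, x3, x4, x5, x6 as bits, MSB first):
  row 0 [000000]: (NOT 0 OR ((NOT 0 OR 0) AND (NOT 0 XOR 0))) -> 1
  row 1 [000001]: (NOT 0 OR ((NOT 0 OR 0) AND (NOT 0 XOR 0))) -> 1
  row 2 [000010]: (NOT 0 OR ((NOT 0 OR 0) AND (NOT 1 XOR 0))) -> 1
  row 3 [000011]: (NOT 0 OR ((NOT 0 OR 0) AND (NOT 1 XOR 0))) -> 1
  row 4 [000100]: (NOT 0 OR ((NOT 0 OR 0) AND (NOT 0 XOR 0))) -> 1
  (every remaining row is evaluated the same way; all 64 results are listed next)
Full result column, 8 rows per line (x1,x2,x3 fixed per line; x4,x5,x6 runs 000..111 left to right):
  rows 0-7 [x1,x2,x3=000]: 11111111  (ones: 8)
  rows 8-15 [x1,x2,x3=001]: 11111111  (ones: 8)
  rows 16-23 [x1,x2,x3=010]: 00110011  (ones: 4)
  rows 24-31 [x1,x2,x3=011]: 00110011  (ones: 4)
  rows 32-39 [x1,x2,x3=100]: 11111111  (ones: 8)
  rows 40-47 [x1,x2,x3=101]: 11111111  (ones: 8)
  rows 48-55 [x1,x2,x3=110]: 00000000  (ones: 0)
  rows 56-63 [x1,x2,x3=111]: 00110011  (ones: 4)
Count of 1-rows = 8+8+4+4+8+8+0+4 = 44

44


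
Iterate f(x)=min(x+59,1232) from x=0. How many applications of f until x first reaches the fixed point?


Step 1: x=0, cap=1232, increment=59
Step 2: x grows by 59 each step until capped at 1232; fixed point is x=1232
Step 3: iterations = ceil(1232/59) = 21

21


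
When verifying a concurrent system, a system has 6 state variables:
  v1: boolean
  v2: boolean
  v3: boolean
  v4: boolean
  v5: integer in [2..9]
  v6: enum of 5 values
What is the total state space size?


State space = product of domain sizes of all variables.
Domain sizes:
  v1 (boolean): 2
  v2 (boolean): 2
  v3 (boolean): 2
  v4 (boolean): 2
  v5 (integer in [2..9]): 8
  v6 (enum of 5 values): 5
Product = 2 * 2 * 2 * 2 * 8 * 5 = 640

640


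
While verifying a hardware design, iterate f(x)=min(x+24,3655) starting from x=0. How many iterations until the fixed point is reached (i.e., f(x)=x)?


Step 1: x=0, cap=3655, increment=24
Step 2: x grows by 24 each step until capped at 3655; fixed point is x=3655
Step 3: iterations = ceil(3655/24) = 153

153


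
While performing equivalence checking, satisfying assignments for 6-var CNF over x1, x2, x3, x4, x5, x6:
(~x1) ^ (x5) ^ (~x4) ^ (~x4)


CNF with 4 clauses over 6 vars (64 assignments).
An assignment satisfies CNF iff every clause has >=1 true literal.
Check each row (bits = x1,x2,x3,x4,x5,x6; clause T/F shown):
  row 0 [000000]: clauses=TFTT -> 0
  row 1 [000001]: clauses=TFTT -> 0
  row 2 [000010]: clauses=TTTT -> 1
  row 3 [000011]: clauses=TTTT -> 1
  row 4 [000100]: clauses=TFFF -> 0
  (every remaining row is evaluated the same way; all 64 results are listed next)
Full result column, 8 rows per line (x1,x2,x3 fixed per line; x4,x5,x6 runs 000..111 left to right):
  rows 0-7 [x1,x2,x3=000]: 00110000  (ones: 2)
  rows 8-15 [x1,x2,x3=001]: 00110000  (ones: 2)
  rows 16-23 [x1,x2,x3=010]: 00110000  (ones: 2)
  rows 24-31 [x1,x2,x3=011]: 00110000  (ones: 2)
  rows 32-39 [x1,x2,x3=100]: 00000000  (ones: 0)
  rows 40-47 [x1,x2,x3=101]: 00000000  (ones: 0)
  rows 48-55 [x1,x2,x3=110]: 00000000  (ones: 0)
  rows 56-63 [x1,x2,x3=111]: 00000000  (ones: 0)
Satisfying assignments = 2+2+2+2+0+0+0+0 = 8

8


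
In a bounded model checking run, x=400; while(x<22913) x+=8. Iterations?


Step 1: x goes from 400 toward 22913 by 8; the body runs while x<22913, so iterations = ceil((bound-start)/step)
Step 2: Distance=22513
Step 3: ceil(22513/8)=2815

2815


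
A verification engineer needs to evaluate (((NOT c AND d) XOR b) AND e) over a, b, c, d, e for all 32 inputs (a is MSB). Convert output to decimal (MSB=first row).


Formula: (((NOT c AND d) XOR b) AND e) over a, b, c, d, e (32 rows)
Evaluate each row (bits = a,b,c,d,e, MSB first):
  row 0 [00000]: (((NOT 0 AND 0) XOR 0) AND 0) -> 0
  row 1 [00001]: (((NOT 0 AND 0) XOR 0) AND 1) -> 0
  row 2 [00010]: (((NOT 0 AND 1) XOR 0) AND 0) -> 0
  row 3 [00011]: (((NOT 0 AND 1) XOR 0) AND 1) -> 1
  row 4 [00100]: (((NOT 1 AND 0) XOR 0) AND 0) -> 0
  row 5 [00101]: (((NOT 1 AND 0) XOR 0) AND 1) -> 0
  row 6 [00110]: (((NOT 1 AND 1) XOR 0) AND 0) -> 0
  row 7 [00111]: (((NOT 1 AND 1) XOR 0) AND 1) -> 0
  row 8 [01000]: (((NOT 0 AND 0) XOR 1) AND 0) -> 0
  row 9 [01001]: (((NOT 0 AND 0) XOR 1) AND 1) -> 1
  row 10 [01010]: (((NOT 0 AND 1) XOR 1) AND 0) -> 0
  row 11 [01011]: (((NOT 0 AND 1) XOR 1) AND 1) -> 0
  row 12 [01100]: (((NOT 1 AND 0) XOR 1) AND 0) -> 0
  row 13 [01101]: (((NOT 1 AND 0) XOR 1) AND 1) -> 1
  row 14 [01110]: (((NOT 1 AND 1) XOR 1) AND 0) -> 0
  row 15 [01111]: (((NOT 1 AND 1) XOR 1) AND 1) -> 1
  row 16 [10000]: (((NOT 0 AND 0) XOR 0) AND 0) -> 0
  row 17 [10001]: (((NOT 0 AND 0) XOR 0) AND 1) -> 0
  row 18 [10010]: (((NOT 0 AND 1) XOR 0) AND 0) -> 0
  row 19 [10011]: (((NOT 0 AND 1) XOR 0) AND 1) -> 1
  row 20 [10100]: (((NOT 1 AND 0) XOR 0) AND 0) -> 0
  row 21 [10101]: (((NOT 1 AND 0) XOR 0) AND 1) -> 0
  row 22 [10110]: (((NOT 1 AND 1) XOR 0) AND 0) -> 0
  row 23 [10111]: (((NOT 1 AND 1) XOR 0) AND 1) -> 0
  row 24 [11000]: (((NOT 0 AND 0) XOR 1) AND 0) -> 0
  row 25 [11001]: (((NOT 0 AND 0) XOR 1) AND 1) -> 1
  row 26 [11010]: (((NOT 0 AND 1) XOR 1) AND 0) -> 0
  row 27 [11011]: (((NOT 0 AND 1) XOR 1) AND 1) -> 0
  row 28 [11100]: (((NOT 1 AND 0) XOR 1) AND 0) -> 0
  row 29 [11101]: (((NOT 1 AND 0) XOR 1) AND 1) -> 1
  row 30 [11110]: (((NOT 1 AND 1) XOR 1) AND 0) -> 0
  row 31 [11111]: (((NOT 1 AND 1) XOR 1) AND 1) -> 1
Full result column, 4 rows per line (a,b,c fixed per line; d,e runs 00..11 left to right):
  rows 0-3 [a,b,c=000]: 0001  = hex 1
  rows 4-7 [a,b,c=001]: 0000  = hex 0
  rows 8-11 [a,b,c=010]: 0100  = hex 4
  rows 12-15 [a,b,c=011]: 0101  = hex 5
  rows 16-19 [a,b,c=100]: 0001  = hex 1
  rows 20-23 [a,b,c=101]: 0000  = hex 0
  rows 24-27 [a,b,c=110]: 0100  = hex 4
  rows 28-31 [a,b,c=111]: 0101  = hex 5
Output column (row 0 .. row 31) = 00010000010001010001000001000101
Output column grouped in 4s = 0001 0000 0100 0101 0001 0000 0100 0101 = 0x10451045
Convert to decimal digit by digit (value = value*16 + digit):
  1 -> 1
  1*16 + 0 = 16
  16*16 + 4 = 260
  260*16 + 5 = 4165
  4165*16 + 1 = 66641
  66641*16 + 0 = 1066256
  1066256*16 + 4 = 17060100
  17060100*16 + 5 = 272961605
Decimal = 272961605

272961605


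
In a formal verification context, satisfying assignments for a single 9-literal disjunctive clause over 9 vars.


Step 1: Total=2^9=512
Step 2: Unsat when all 9 false: 2^0=1
Step 3: Sat=512-1=511

511


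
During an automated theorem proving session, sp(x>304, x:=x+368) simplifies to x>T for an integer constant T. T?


Formula: sp(P, x:=E) = exists old_x. (x = E[old_x/x]) AND P[old_x/x] (old_x is the value of x before the assignment; eliminate old_x by solving x = E[old_x/x] for old_x)
Step 1: Precondition P: x>304, i.e. old_x > 304
Step 2: Assignment gives x = old_x + 368, so old_x = x - 368
Step 3: Substitute into P: x - 368 > 304
Step 4: Simplify: x > 304+368 = 672

672


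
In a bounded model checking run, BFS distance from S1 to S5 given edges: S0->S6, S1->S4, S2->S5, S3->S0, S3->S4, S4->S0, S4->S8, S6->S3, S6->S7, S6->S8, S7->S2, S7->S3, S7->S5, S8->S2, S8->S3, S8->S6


BFS layer-by-layer from S1:
  dist 0: {S1}
  dist 1: {S4}
  dist 2: {S0, S8}
  dist 3: {S2, S3, S6}
  dist 4: {S5, S7}
  -> S5 reached at distance 4
Shortest path length = 4

4


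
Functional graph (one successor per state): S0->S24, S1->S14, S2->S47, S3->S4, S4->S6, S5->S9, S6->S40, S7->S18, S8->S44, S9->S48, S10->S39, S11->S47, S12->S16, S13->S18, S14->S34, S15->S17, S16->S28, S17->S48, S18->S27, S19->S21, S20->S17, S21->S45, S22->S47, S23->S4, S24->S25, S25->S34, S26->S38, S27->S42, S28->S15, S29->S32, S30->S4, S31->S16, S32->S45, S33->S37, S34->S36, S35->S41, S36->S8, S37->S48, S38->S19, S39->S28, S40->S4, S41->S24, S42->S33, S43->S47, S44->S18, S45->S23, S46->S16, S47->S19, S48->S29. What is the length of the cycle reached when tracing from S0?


Trace from S0 until a state repeats:
  S0 -> S24 -> S25 -> S34 -> S36 -> S8 -> S44 -> S18 -> S27 -> S42 -> S33 -> S37 -> S48 -> S29 -> S32 -> S45 -> S23 -> S4 -> S6 -> S40 -> S4
S4 first seen at step 17, revisited at step 20.
Cycle length = 20 - 17 = 3

3


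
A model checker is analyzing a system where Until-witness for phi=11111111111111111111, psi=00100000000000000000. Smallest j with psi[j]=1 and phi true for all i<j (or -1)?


(phi U psi) at 0: need smallest j with psi[j]=1 and phi[i]=1 for all i in [0,j).
Scan from step 0:
  step 0: phi=1, psi=0 -> continue
  step 1: phi=1, psi=0 -> continue
  step 2: psi=1 and phi held for [0,2) -> witness found
Witness step = 2

2


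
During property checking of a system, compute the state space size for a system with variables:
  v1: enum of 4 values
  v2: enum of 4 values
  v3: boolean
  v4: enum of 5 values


State space = product of domain sizes of all variables.
Domain sizes:
  v1 (enum of 4 values): 4
  v2 (enum of 4 values): 4
  v3 (boolean): 2
  v4 (enum of 5 values): 5
Product = 4 * 4 * 2 * 5 = 160

160


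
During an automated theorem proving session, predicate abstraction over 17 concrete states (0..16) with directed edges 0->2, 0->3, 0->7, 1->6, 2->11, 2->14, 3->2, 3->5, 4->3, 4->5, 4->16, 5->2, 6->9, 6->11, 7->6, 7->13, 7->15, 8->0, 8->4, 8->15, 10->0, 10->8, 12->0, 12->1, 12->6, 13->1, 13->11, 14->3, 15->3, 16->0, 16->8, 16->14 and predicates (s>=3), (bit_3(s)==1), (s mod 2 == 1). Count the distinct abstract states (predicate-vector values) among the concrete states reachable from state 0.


BFS from 0:
Concrete reachable: {0, 1, 2, 3, 5, 6, 7, 9, 11, 13, 14, 15}
Abstract via predicates (s>=3), (bit_3(s)==1), (s mod 2 == 1):
  (0,0,0) <- {0, 2}
  (0,0,1) <- {1}
  (1,0,0) <- {6}
  (1,0,1) <- {3, 5, 7}
  (1,1,0) <- {14}
  (1,1,1) <- {9, 11, 13, 15}
Distinct abstract states = 6

6


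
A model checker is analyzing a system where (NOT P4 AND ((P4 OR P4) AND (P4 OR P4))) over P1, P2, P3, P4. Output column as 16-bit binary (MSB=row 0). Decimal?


Formula: (NOT P4 AND ((P4 OR P4) AND (P4 OR P4))) over P1, P2, P3, P4 (16 rows)
Evaluate each row (bits = P1,P2,P3,P4, MSB first):
  row 0 [0000]: (NOT 0 AND ((0 OR 0) AND (0 OR 0))) -> 0
  row 1 [0001]: (NOT 1 AND ((1 OR 1) AND (1 OR 1))) -> 0
  row 2 [0010]: (NOT 0 AND ((0 OR 0) AND (0 OR 0))) -> 0
  row 3 [0011]: (NOT 1 AND ((1 OR 1) AND (1 OR 1))) -> 0
  row 4 [0100]: (NOT 0 AND ((0 OR 0) AND (0 OR 0))) -> 0
  row 5 [0101]: (NOT 1 AND ((1 OR 1) AND (1 OR 1))) -> 0
  row 6 [0110]: (NOT 0 AND ((0 OR 0) AND (0 OR 0))) -> 0
  row 7 [0111]: (NOT 1 AND ((1 OR 1) AND (1 OR 1))) -> 0
  row 8 [1000]: (NOT 0 AND ((0 OR 0) AND (0 OR 0))) -> 0
  row 9 [1001]: (NOT 1 AND ((1 OR 1) AND (1 OR 1))) -> 0
  row 10 [1010]: (NOT 0 AND ((0 OR 0) AND (0 OR 0))) -> 0
  row 11 [1011]: (NOT 1 AND ((1 OR 1) AND (1 OR 1))) -> 0
  row 12 [1100]: (NOT 0 AND ((0 OR 0) AND (0 OR 0))) -> 0
  row 13 [1101]: (NOT 1 AND ((1 OR 1) AND (1 OR 1))) -> 0
  row 14 [1110]: (NOT 0 AND ((0 OR 0) AND (0 OR 0))) -> 0
  row 15 [1111]: (NOT 1 AND ((1 OR 1) AND (1 OR 1))) -> 0
Full result column, 4 rows per line (P1,P2 fixed per line; P3,P4 runs 00..11 left to right):
  rows 0-3 [P1,P2=00]: 0000  = hex 0
  rows 4-7 [P1,P2=01]: 0000  = hex 0
  rows 8-11 [P1,P2=10]: 0000  = hex 0
  rows 12-15 [P1,P2=11]: 0000  = hex 0
Output column (row 0 .. row 15) = 0000000000000000
Output column grouped in 4s = 0000 0000 0000 0000 = 0x0000
Convert to decimal digit by digit (value = value*16 + digit):
  0 -> 0
  0*16 + 0 = 0
  0*16 + 0 = 0
  0*16 + 0 = 0
Decimal = 0

0


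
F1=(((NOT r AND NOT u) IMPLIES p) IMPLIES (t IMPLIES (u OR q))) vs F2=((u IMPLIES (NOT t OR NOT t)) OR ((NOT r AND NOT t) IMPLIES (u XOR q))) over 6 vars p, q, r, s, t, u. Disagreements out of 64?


F1 = (((NOT r AND NOT u) IMPLIES p) IMPLIES (t IMPLIES (u OR q)))
F2 = ((u IMPLIES (NOT t OR NOT t)) OR ((NOT r AND NOT t) IMPLIES (u XOR q)))
Evaluate both on each of 64 rows (bits = p,q,r,s,t,u):
  row 0 [000000]: F1=1 F2=1 -> 0
  row 1 [000001]: F1=1 F2=1 -> 0
  row 2 [000010]: F1=1 F2=1 -> 0
  row 3 [000011]: F1=1 F2=1 -> 0
  row 4 [000100]: F1=1 F2=1 -> 0
  (every remaining row is evaluated the same way; all 64 results are listed next)
Full result column, 8 rows per line (p,q,r fixed per line; s,t,u runs 000..111 left to right):
  rows 0-7 [p,q,r=000]: 00000000  (ones: 0)
  rows 8-15 [p,q,r=001]: 00100010  (ones: 2)
  rows 16-23 [p,q,r=010]: 00000000  (ones: 0)
  rows 24-31 [p,q,r=011]: 00000000  (ones: 0)
  rows 32-39 [p,q,r=100]: 00100010  (ones: 2)
  rows 40-47 [p,q,r=101]: 00100010  (ones: 2)
  rows 48-55 [p,q,r=110]: 00000000  (ones: 0)
  rows 56-63 [p,q,r=111]: 00000000  (ones: 0)
Disagreements = 0+2+0+0+2+2+0+0 = 6

6


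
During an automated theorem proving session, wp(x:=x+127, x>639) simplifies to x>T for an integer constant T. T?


Formula: wp(x:=E, P) = P[E/x] (substitute E for x in postcondition)
Step 1: Postcondition: x>639
Step 2: Substitute x+127 for x: x+127>639
Step 3: Solve for x: x > 639-127 = 512

512


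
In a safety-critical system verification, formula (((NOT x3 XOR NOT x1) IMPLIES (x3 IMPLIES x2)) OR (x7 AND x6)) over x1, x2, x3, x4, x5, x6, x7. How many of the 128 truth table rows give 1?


Formula: (((NOT x3 XOR NOT x1) IMPLIES (x3 IMPLIES x2)) OR (x7 AND x6)) over 7 vars (128 rows)
Evaluate each row (x1, x2, x3, x4, x5, x6, x7 as bits, MSB first):
  row 0 [0000000]: (((NOT 0 XOR NOT 0) IMPLIES (0 IMPLIES 0)) OR (0 AND 0)) -> 1
  row 1 [0000001]: (((NOT 0 XOR NOT 0) IMPLIES (0 IMPLIES 0)) OR (1 AND 0)) -> 1
  row 2 [0000010]: (((NOT 0 XOR NOT 0) IMPLIES (0 IMPLIES 0)) OR (0 AND 1)) -> 1
  row 3 [0000011]: (((NOT 0 XOR NOT 0) IMPLIES (0 IMPLIES 0)) OR (1 AND 1)) -> 1
  row 4 [0000100]: (((NOT 0 XOR NOT 0) IMPLIES (0 IMPLIES 0)) OR (0 AND 0)) -> 1
  (every remaining row is evaluated the same way; all 128 results are listed next)
Full result column, 8 rows per line (x1,x2,x3,x4 fixed per line; x5,x6,x7 runs 000..111 left to right):
  rows 0-7 [x1,x2,x3,x4=0000]: 11111111  (ones: 8)
  rows 8-15 [x1,x2,x3,x4=0001]: 11111111  (ones: 8)
  rows 16-23 [x1,x2,x3,x4=0010]: 00010001  (ones: 2)
  rows 24-31 [x1,x2,x3,x4=0011]: 00010001  (ones: 2)
  rows 32-39 [x1,x2,x3,x4=0100]: 11111111  (ones: 8)
  rows 40-47 [x1,x2,x3,x4=0101]: 11111111  (ones: 8)
  rows 48-55 [x1,x2,x3,x4=0110]: 11111111  (ones: 8)
  rows 56-63 [x1,x2,x3,x4=0111]: 11111111  (ones: 8)
  rows 64-71 [x1,x2,x3,x4=1000]: 11111111  (ones: 8)
  rows 72-79 [x1,x2,x3,x4=1001]: 11111111  (ones: 8)
  rows 80-87 [x1,x2,x3,x4=1010]: 11111111  (ones: 8)
  rows 88-95 [x1,x2,x3,x4=1011]: 11111111  (ones: 8)
  rows 96-103 [x1,x2,x3,x4=1100]: 11111111  (ones: 8)
  rows 104-111 [x1,x2,x3,x4=1101]: 11111111  (ones: 8)
  rows 112-119 [x1,x2,x3,x4=1110]: 11111111  (ones: 8)
  rows 120-127 [x1,x2,x3,x4=1111]: 11111111  (ones: 8)
Count of 1-rows = 8+8+2+2+8+8+8+8+8+8+8+8+8+8+8+8 = 116

116


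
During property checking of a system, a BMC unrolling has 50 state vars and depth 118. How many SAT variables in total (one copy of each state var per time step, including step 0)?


BMC unrolls to depth k, creating one copy of each state var for steps 0..k.
Step count = 118 + 1 = 119 (steps 0 through 118)
Vars per step = 50
Total = 50 * 119 = 5950

5950


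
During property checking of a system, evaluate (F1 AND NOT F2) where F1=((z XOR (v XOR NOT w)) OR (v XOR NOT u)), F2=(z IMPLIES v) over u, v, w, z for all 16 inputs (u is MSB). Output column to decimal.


F1 = ((z XOR (v XOR NOT w)) OR (v XOR NOT u))
F2 = (z IMPLIES v)
Counterexample to F1=>F2 is where F1=1 and F2=0.
Evaluate each row (bits = u,v,w,z, MSB first):
  row 0 [0000]: F1=1 F2=1 -> F1&~F2 -> 0
  row 1 [0001]: F1=1 F2=0 -> F1&~F2 -> 1
  row 2 [0010]: F1=1 F2=1 -> F1&~F2 -> 0
  row 3 [0011]: F1=1 F2=0 -> F1&~F2 -> 1
  row 4 [0100]: F1=0 F2=1 -> F1&~F2 -> 0
  row 5 [0101]: F1=1 F2=1 -> F1&~F2 -> 0
  row 6 [0110]: F1=1 F2=1 -> F1&~F2 -> 0
  row 7 [0111]: F1=0 F2=1 -> F1&~F2 -> 0
  row 8 [1000]: F1=1 F2=1 -> F1&~F2 -> 0
  row 9 [1001]: F1=0 F2=0 -> F1&~F2 -> 0
  row 10 [1010]: F1=0 F2=1 -> F1&~F2 -> 0
  row 11 [1011]: F1=1 F2=0 -> F1&~F2 -> 1
  row 12 [1100]: F1=1 F2=1 -> F1&~F2 -> 0
  row 13 [1101]: F1=1 F2=1 -> F1&~F2 -> 0
  row 14 [1110]: F1=1 F2=1 -> F1&~F2 -> 0
  row 15 [1111]: F1=1 F2=1 -> F1&~F2 -> 0
Full result column, 4 rows per line (u,v fixed per line; w,z runs 00..11 left to right):
  rows 0-3 [u,v=00]: 0101  = hex 5
  rows 4-7 [u,v=01]: 0000  = hex 0
  rows 8-11 [u,v=10]: 0001  = hex 1
  rows 12-15 [u,v=11]: 0000  = hex 0
Counterexample vector (row 0 .. row 15) = 0101000000010000
Output column grouped in 4s = 0101 0000 0001 0000 = 0x5010
Convert to decimal digit by digit (value = value*16 + digit):
  5 -> 5
  5*16 + 0 = 80
  80*16 + 1 = 1281
  1281*16 + 0 = 20496
Decimal = 20496

20496


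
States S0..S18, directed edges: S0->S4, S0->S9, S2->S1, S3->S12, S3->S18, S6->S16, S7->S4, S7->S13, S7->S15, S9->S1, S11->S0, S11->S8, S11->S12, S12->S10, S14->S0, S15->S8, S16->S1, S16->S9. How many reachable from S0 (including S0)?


BFS from S0:
  layer 0: {S0}
  layer 1: {S4, S9}
  layer 2: {S1}
Reachable set: {S0, S1, S4, S9}
Count = 4

4


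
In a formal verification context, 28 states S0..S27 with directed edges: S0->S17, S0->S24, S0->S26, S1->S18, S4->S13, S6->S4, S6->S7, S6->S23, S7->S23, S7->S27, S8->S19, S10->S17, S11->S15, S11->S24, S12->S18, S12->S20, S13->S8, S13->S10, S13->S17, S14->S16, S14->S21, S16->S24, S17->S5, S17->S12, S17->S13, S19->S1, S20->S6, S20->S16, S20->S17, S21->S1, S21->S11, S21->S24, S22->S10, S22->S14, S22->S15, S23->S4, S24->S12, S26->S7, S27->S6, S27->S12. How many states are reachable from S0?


BFS from S0:
  layer 0: {S0}
  layer 1: {S17, S24, S26}
  layer 2: {S5, S7, S12, S13}
  layer 3: {S8, S10, S18, S20, S23, S27}
  layer 4: {S4, S6, S16, S19}
  layer 5: {S1}
Reachable set: {S0, S1, S4, S5, S6, S7, S8, S10, S12, S13, S16, S17, S18, S19, S20, S23, S24, S26, S27}
Count = 19

19


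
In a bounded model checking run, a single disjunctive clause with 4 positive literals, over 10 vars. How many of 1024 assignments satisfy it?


Step 1: Total=2^10=1024
Step 2: Unsat when all 4 false: 2^6=64
Step 3: Sat=1024-64=960

960


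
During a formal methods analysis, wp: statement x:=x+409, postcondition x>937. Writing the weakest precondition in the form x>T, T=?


Formula: wp(x:=E, P) = P[E/x] (substitute E for x in postcondition)
Step 1: Postcondition: x>937
Step 2: Substitute x+409 for x: x+409>937
Step 3: Solve for x: x > 937-409 = 528

528


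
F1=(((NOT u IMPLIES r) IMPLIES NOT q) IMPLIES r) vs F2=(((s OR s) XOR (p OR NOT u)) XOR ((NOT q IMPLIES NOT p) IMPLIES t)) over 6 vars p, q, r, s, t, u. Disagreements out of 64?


F1 = (((NOT u IMPLIES r) IMPLIES NOT q) IMPLIES r)
F2 = (((s OR s) XOR (p OR NOT u)) XOR ((NOT q IMPLIES NOT p) IMPLIES t))
Evaluate both on each of 64 rows (bits = p,q,r,s,t,u):
  row 0 [000000]: F1=0 F2=1 (differ) -> 1
  row 1 [000001]: F1=0 F2=0 -> 0
  row 2 [000010]: F1=0 F2=0 -> 0
  row 3 [000011]: F1=0 F2=1 (differ) -> 1
  row 4 [000100]: F1=0 F2=0 -> 0
  (every remaining row is evaluated the same way; all 64 results are listed next)
Full result column, 8 rows per line (p,q,r fixed per line; s,t,u runs 000..111 left to right):
  rows 0-7 [p,q,r=000]: 10010110  (ones: 4)
  rows 8-15 [p,q,r=001]: 01101001  (ones: 4)
  rows 16-23 [p,q,r=010]: 11000011  (ones: 4)
  rows 24-31 [p,q,r=011]: 01101001  (ones: 4)
  rows 32-39 [p,q,r=100]: 00001111  (ones: 4)
  rows 40-47 [p,q,r=101]: 11110000  (ones: 4)
  rows 48-55 [p,q,r=110]: 10010110  (ones: 4)
  rows 56-63 [p,q,r=111]: 00111100  (ones: 4)
Disagreements = 4+4+4+4+4+4+4+4 = 32

32


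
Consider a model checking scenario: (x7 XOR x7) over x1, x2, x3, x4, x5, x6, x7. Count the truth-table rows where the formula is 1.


Formula: (x7 XOR x7) over 7 vars (128 rows)
Evaluate each row (x1, x2, x3, x4, x5, x6, x7 as bits, MSB first):
  row 0 [0000000]: (0 XOR 0) -> 0
  row 1 [0000001]: (1 XOR 1) -> 0
  row 2 [0000010]: (0 XOR 0) -> 0
  row 3 [0000011]: (1 XOR 1) -> 0
  row 4 [0000100]: (0 XOR 0) -> 0
  (every remaining row is evaluated the same way; all 128 results are listed next)
Full result column, 8 rows per line (x1,x2,x3,x4 fixed per line; x5,x6,x7 runs 000..111 left to right):
  rows 0-7 [x1,x2,x3,x4=0000]: 00000000  (ones: 0)
  rows 8-15 [x1,x2,x3,x4=0001]: 00000000  (ones: 0)
  rows 16-23 [x1,x2,x3,x4=0010]: 00000000  (ones: 0)
  rows 24-31 [x1,x2,x3,x4=0011]: 00000000  (ones: 0)
  rows 32-39 [x1,x2,x3,x4=0100]: 00000000  (ones: 0)
  rows 40-47 [x1,x2,x3,x4=0101]: 00000000  (ones: 0)
  rows 48-55 [x1,x2,x3,x4=0110]: 00000000  (ones: 0)
  rows 56-63 [x1,x2,x3,x4=0111]: 00000000  (ones: 0)
  rows 64-71 [x1,x2,x3,x4=1000]: 00000000  (ones: 0)
  rows 72-79 [x1,x2,x3,x4=1001]: 00000000  (ones: 0)
  rows 80-87 [x1,x2,x3,x4=1010]: 00000000  (ones: 0)
  rows 88-95 [x1,x2,x3,x4=1011]: 00000000  (ones: 0)
  rows 96-103 [x1,x2,x3,x4=1100]: 00000000  (ones: 0)
  rows 104-111 [x1,x2,x3,x4=1101]: 00000000  (ones: 0)
  rows 112-119 [x1,x2,x3,x4=1110]: 00000000  (ones: 0)
  rows 120-127 [x1,x2,x3,x4=1111]: 00000000  (ones: 0)
Count of 1-rows = 0+0+0+0+0+0+0+0+0+0+0+0+0+0+0+0 = 0

0


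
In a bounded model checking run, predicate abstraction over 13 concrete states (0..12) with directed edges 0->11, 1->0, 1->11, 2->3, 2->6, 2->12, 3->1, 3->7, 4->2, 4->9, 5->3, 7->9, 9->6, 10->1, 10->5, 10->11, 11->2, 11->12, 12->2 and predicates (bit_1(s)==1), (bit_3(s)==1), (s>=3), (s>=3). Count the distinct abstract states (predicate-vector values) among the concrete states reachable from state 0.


BFS from 0:
Concrete reachable: {0, 1, 2, 3, 6, 7, 9, 11, 12}
Abstract via predicates (bit_1(s)==1), (bit_3(s)==1), (s>=3), (s>=3):
  (0,0,0,0) <- {0, 1}
  (0,1,1,1) <- {9, 12}
  (1,0,0,0) <- {2}
  (1,0,1,1) <- {3, 6, 7}
  (1,1,1,1) <- {11}
Distinct abstract states = 5

5


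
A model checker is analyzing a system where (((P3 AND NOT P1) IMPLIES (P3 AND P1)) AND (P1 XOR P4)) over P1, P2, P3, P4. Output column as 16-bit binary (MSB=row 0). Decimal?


Formula: (((P3 AND NOT P1) IMPLIES (P3 AND P1)) AND (P1 XOR P4)) over P1, P2, P3, P4 (16 rows)
Evaluate each row (bits = P1,P2,P3,P4, MSB first):
  row 0 [0000]: (((0 AND NOT 0) IMPLIES (0 AND 0)) AND (0 XOR 0)) -> 0
  row 1 [0001]: (((0 AND NOT 0) IMPLIES (0 AND 0)) AND (0 XOR 1)) -> 1
  row 2 [0010]: (((1 AND NOT 0) IMPLIES (1 AND 0)) AND (0 XOR 0)) -> 0
  row 3 [0011]: (((1 AND NOT 0) IMPLIES (1 AND 0)) AND (0 XOR 1)) -> 0
  row 4 [0100]: (((0 AND NOT 0) IMPLIES (0 AND 0)) AND (0 XOR 0)) -> 0
  row 5 [0101]: (((0 AND NOT 0) IMPLIES (0 AND 0)) AND (0 XOR 1)) -> 1
  row 6 [0110]: (((1 AND NOT 0) IMPLIES (1 AND 0)) AND (0 XOR 0)) -> 0
  row 7 [0111]: (((1 AND NOT 0) IMPLIES (1 AND 0)) AND (0 XOR 1)) -> 0
  row 8 [1000]: (((0 AND NOT 1) IMPLIES (0 AND 1)) AND (1 XOR 0)) -> 1
  row 9 [1001]: (((0 AND NOT 1) IMPLIES (0 AND 1)) AND (1 XOR 1)) -> 0
  row 10 [1010]: (((1 AND NOT 1) IMPLIES (1 AND 1)) AND (1 XOR 0)) -> 1
  row 11 [1011]: (((1 AND NOT 1) IMPLIES (1 AND 1)) AND (1 XOR 1)) -> 0
  row 12 [1100]: (((0 AND NOT 1) IMPLIES (0 AND 1)) AND (1 XOR 0)) -> 1
  row 13 [1101]: (((0 AND NOT 1) IMPLIES (0 AND 1)) AND (1 XOR 1)) -> 0
  row 14 [1110]: (((1 AND NOT 1) IMPLIES (1 AND 1)) AND (1 XOR 0)) -> 1
  row 15 [1111]: (((1 AND NOT 1) IMPLIES (1 AND 1)) AND (1 XOR 1)) -> 0
Full result column, 4 rows per line (P1,P2 fixed per line; P3,P4 runs 00..11 left to right):
  rows 0-3 [P1,P2=00]: 0100  = hex 4
  rows 4-7 [P1,P2=01]: 0100  = hex 4
  rows 8-11 [P1,P2=10]: 1010  = hex A
  rows 12-15 [P1,P2=11]: 1010  = hex A
Output column (row 0 .. row 15) = 0100010010101010
Output column grouped in 4s = 0100 0100 1010 1010 = 0x44AA
Convert to decimal digit by digit (value = value*16 + digit):
  4 -> 4
  4*16 + 4 = 68
  68*16 + 10 (A) = 1098
  1098*16 + 10 (A) = 17578
Decimal = 17578

17578


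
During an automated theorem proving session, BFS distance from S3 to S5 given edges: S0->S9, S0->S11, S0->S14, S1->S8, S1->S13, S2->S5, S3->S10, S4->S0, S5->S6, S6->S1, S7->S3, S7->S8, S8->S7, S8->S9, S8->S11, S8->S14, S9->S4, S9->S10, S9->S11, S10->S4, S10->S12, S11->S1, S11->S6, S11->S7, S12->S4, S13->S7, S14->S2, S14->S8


BFS layer-by-layer from S3:
  dist 0: {S3}
  dist 1: {S10}
  dist 2: {S4, S12}
  dist 3: {S0}
  dist 4: {S9, S11, S14}
  dist 5: {S1, S2, S6, S7, S8}
  dist 6: {S5, S13}
  -> S5 reached at distance 6
Shortest path length = 6

6


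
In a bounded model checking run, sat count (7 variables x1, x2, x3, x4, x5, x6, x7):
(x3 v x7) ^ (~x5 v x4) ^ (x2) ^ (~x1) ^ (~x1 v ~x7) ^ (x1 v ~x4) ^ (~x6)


CNF with 7 clauses over 7 vars (128 assignments).
An assignment satisfies CNF iff every clause has >=1 true literal.
Check each row (bits = x1,x2,x3,x4,x5,x6,x7; clause T/F shown):
  row 0 [0000000]: clauses=FTFTTTT -> 0
  row 1 [0000001]: clauses=TTFTTTT -> 0
  row 2 [0000010]: clauses=FTFTTTF -> 0
  row 3 [0000011]: clauses=TTFTTTF -> 0
  row 4 [0000100]: clauses=FFFTTTT -> 0
  (every remaining row is evaluated the same way; all 128 results are listed next)
Full result column, 8 rows per line (x1,x2,x3,x4 fixed per line; x5,x6,x7 runs 000..111 left to right):
  rows 0-7 [x1,x2,x3,x4=0000]: 00000000  (ones: 0)
  rows 8-15 [x1,x2,x3,x4=0001]: 00000000  (ones: 0)
  rows 16-23 [x1,x2,x3,x4=0010]: 00000000  (ones: 0)
  rows 24-31 [x1,x2,x3,x4=0011]: 00000000  (ones: 0)
  rows 32-39 [x1,x2,x3,x4=0100]: 01000000  (ones: 1)
  rows 40-47 [x1,x2,x3,x4=0101]: 00000000  (ones: 0)
  rows 48-55 [x1,x2,x3,x4=0110]: 11000000  (ones: 2)
  rows 56-63 [x1,x2,x3,x4=0111]: 00000000  (ones: 0)
  rows 64-71 [x1,x2,x3,x4=1000]: 00000000  (ones: 0)
  rows 72-79 [x1,x2,x3,x4=1001]: 00000000  (ones: 0)
  rows 80-87 [x1,x2,x3,x4=1010]: 00000000  (ones: 0)
  rows 88-95 [x1,x2,x3,x4=1011]: 00000000  (ones: 0)
  rows 96-103 [x1,x2,x3,x4=1100]: 00000000  (ones: 0)
  rows 104-111 [x1,x2,x3,x4=1101]: 00000000  (ones: 0)
  rows 112-119 [x1,x2,x3,x4=1110]: 00000000  (ones: 0)
  rows 120-127 [x1,x2,x3,x4=1111]: 00000000  (ones: 0)
Satisfying assignments = 0+0+0+0+1+0+2+0+0+0+0+0+0+0+0+0 = 3

3


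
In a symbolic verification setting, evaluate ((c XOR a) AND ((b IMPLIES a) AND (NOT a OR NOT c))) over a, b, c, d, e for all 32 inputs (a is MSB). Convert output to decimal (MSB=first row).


Formula: ((c XOR a) AND ((b IMPLIES a) AND (NOT a OR NOT c))) over a, b, c, d, e (32 rows)
Evaluate each row (bits = a,b,c,d,e, MSB first):
  row 0 [00000]: ((0 XOR 0) AND ((0 IMPLIES 0) AND (NOT 0 OR NOT 0))) -> 0
  row 1 [00001]: ((0 XOR 0) AND ((0 IMPLIES 0) AND (NOT 0 OR NOT 0))) -> 0
  row 2 [00010]: ((0 XOR 0) AND ((0 IMPLIES 0) AND (NOT 0 OR NOT 0))) -> 0
  row 3 [00011]: ((0 XOR 0) AND ((0 IMPLIES 0) AND (NOT 0 OR NOT 0))) -> 0
  row 4 [00100]: ((1 XOR 0) AND ((0 IMPLIES 0) AND (NOT 0 OR NOT 1))) -> 1
  row 5 [00101]: ((1 XOR 0) AND ((0 IMPLIES 0) AND (NOT 0 OR NOT 1))) -> 1
  row 6 [00110]: ((1 XOR 0) AND ((0 IMPLIES 0) AND (NOT 0 OR NOT 1))) -> 1
  row 7 [00111]: ((1 XOR 0) AND ((0 IMPLIES 0) AND (NOT 0 OR NOT 1))) -> 1
  row 8 [01000]: ((0 XOR 0) AND ((1 IMPLIES 0) AND (NOT 0 OR NOT 0))) -> 0
  row 9 [01001]: ((0 XOR 0) AND ((1 IMPLIES 0) AND (NOT 0 OR NOT 0))) -> 0
  row 10 [01010]: ((0 XOR 0) AND ((1 IMPLIES 0) AND (NOT 0 OR NOT 0))) -> 0
  row 11 [01011]: ((0 XOR 0) AND ((1 IMPLIES 0) AND (NOT 0 OR NOT 0))) -> 0
  row 12 [01100]: ((1 XOR 0) AND ((1 IMPLIES 0) AND (NOT 0 OR NOT 1))) -> 0
  row 13 [01101]: ((1 XOR 0) AND ((1 IMPLIES 0) AND (NOT 0 OR NOT 1))) -> 0
  row 14 [01110]: ((1 XOR 0) AND ((1 IMPLIES 0) AND (NOT 0 OR NOT 1))) -> 0
  row 15 [01111]: ((1 XOR 0) AND ((1 IMPLIES 0) AND (NOT 0 OR NOT 1))) -> 0
  row 16 [10000]: ((0 XOR 1) AND ((0 IMPLIES 1) AND (NOT 1 OR NOT 0))) -> 1
  row 17 [10001]: ((0 XOR 1) AND ((0 IMPLIES 1) AND (NOT 1 OR NOT 0))) -> 1
  row 18 [10010]: ((0 XOR 1) AND ((0 IMPLIES 1) AND (NOT 1 OR NOT 0))) -> 1
  row 19 [10011]: ((0 XOR 1) AND ((0 IMPLIES 1) AND (NOT 1 OR NOT 0))) -> 1
  row 20 [10100]: ((1 XOR 1) AND ((0 IMPLIES 1) AND (NOT 1 OR NOT 1))) -> 0
  row 21 [10101]: ((1 XOR 1) AND ((0 IMPLIES 1) AND (NOT 1 OR NOT 1))) -> 0
  row 22 [10110]: ((1 XOR 1) AND ((0 IMPLIES 1) AND (NOT 1 OR NOT 1))) -> 0
  row 23 [10111]: ((1 XOR 1) AND ((0 IMPLIES 1) AND (NOT 1 OR NOT 1))) -> 0
  row 24 [11000]: ((0 XOR 1) AND ((1 IMPLIES 1) AND (NOT 1 OR NOT 0))) -> 1
  row 25 [11001]: ((0 XOR 1) AND ((1 IMPLIES 1) AND (NOT 1 OR NOT 0))) -> 1
  row 26 [11010]: ((0 XOR 1) AND ((1 IMPLIES 1) AND (NOT 1 OR NOT 0))) -> 1
  row 27 [11011]: ((0 XOR 1) AND ((1 IMPLIES 1) AND (NOT 1 OR NOT 0))) -> 1
  row 28 [11100]: ((1 XOR 1) AND ((1 IMPLIES 1) AND (NOT 1 OR NOT 1))) -> 0
  row 29 [11101]: ((1 XOR 1) AND ((1 IMPLIES 1) AND (NOT 1 OR NOT 1))) -> 0
  row 30 [11110]: ((1 XOR 1) AND ((1 IMPLIES 1) AND (NOT 1 OR NOT 1))) -> 0
  row 31 [11111]: ((1 XOR 1) AND ((1 IMPLIES 1) AND (NOT 1 OR NOT 1))) -> 0
Full result column, 4 rows per line (a,b,c fixed per line; d,e runs 00..11 left to right):
  rows 0-3 [a,b,c=000]: 0000  = hex 0
  rows 4-7 [a,b,c=001]: 1111  = hex F
  rows 8-11 [a,b,c=010]: 0000  = hex 0
  rows 12-15 [a,b,c=011]: 0000  = hex 0
  rows 16-19 [a,b,c=100]: 1111  = hex F
  rows 20-23 [a,b,c=101]: 0000  = hex 0
  rows 24-27 [a,b,c=110]: 1111  = hex F
  rows 28-31 [a,b,c=111]: 0000  = hex 0
Output column (row 0 .. row 31) = 00001111000000001111000011110000
Output column grouped in 4s = 0000 1111 0000 0000 1111 0000 1111 0000 = 0x0F00F0F0
Convert to decimal digit by digit (value = value*16 + digit):
  0 -> 0
  0*16 + 15 (F) = 15
  15*16 + 0 = 240
  240*16 + 0 = 3840
  3840*16 + 15 (F) = 61455
  61455*16 + 0 = 983280
  983280*16 + 15 (F) = 15732495
  15732495*16 + 0 = 251719920
Decimal = 251719920

251719920
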